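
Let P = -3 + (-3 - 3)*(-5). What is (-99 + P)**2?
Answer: 5184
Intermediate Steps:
P = 27 (P = -3 - 6*(-5) = -3 + 30 = 27)
(-99 + P)**2 = (-99 + 27)**2 = (-72)**2 = 5184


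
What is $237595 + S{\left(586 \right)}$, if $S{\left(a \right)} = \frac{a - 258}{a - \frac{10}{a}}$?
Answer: $\frac{40793494439}{171693} \approx 2.376 \cdot 10^{5}$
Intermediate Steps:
$S{\left(a \right)} = \frac{-258 + a}{a - \frac{10}{a}}$
$237595 + S{\left(586 \right)} = 237595 + \frac{586 \left(-258 + 586\right)}{-10 + 586^{2}} = 237595 + 586 \frac{1}{-10 + 343396} \cdot 328 = 237595 + 586 \cdot \frac{1}{343386} \cdot 328 = 237595 + \frac{96104}{171693} = \frac{40793494439}{171693}$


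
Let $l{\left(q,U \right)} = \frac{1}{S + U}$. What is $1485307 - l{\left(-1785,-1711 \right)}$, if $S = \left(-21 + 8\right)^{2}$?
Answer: $\frac{2290343395}{1542} \approx 1.4853 \cdot 10^{6}$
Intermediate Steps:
$S = 169$ ($S = \left(-13\right)^{2} = 169$)
$l{\left(q,U \right)} = \frac{1}{169 + U}$
$1485307 - l{\left(-1785,-1711 \right)} = 1485307 - \frac{1}{169 - 1711} = 1485307 - \frac{1}{-1542} = 1485307 - - \frac{1}{1542} = 1485307 + \frac{1}{1542} = \frac{2290343395}{1542}$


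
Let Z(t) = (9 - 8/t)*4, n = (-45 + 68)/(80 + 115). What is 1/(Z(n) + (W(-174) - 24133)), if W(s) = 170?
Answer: -23/556561 ≈ -4.1325e-5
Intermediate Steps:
n = 23/195 ≈ 0.11795
Z(t) = 36 - 32/t
1/(Z(n) + (W(-174) - 24133)) = 1/((36 - 32/23/195) + (170 - 24133)) = 1/((36 - 32*195/23) - 23963) = 1/((36 - 6240/23) - 23963) = 1/(-5412/23 - 23963) = 1/(-556561/23) = -23/556561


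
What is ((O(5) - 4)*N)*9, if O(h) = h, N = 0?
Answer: 0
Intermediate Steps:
((O(5) - 4)*N)*9 = ((5 - 4)*0)*9 = (1*0)*9 = 0*9 = 0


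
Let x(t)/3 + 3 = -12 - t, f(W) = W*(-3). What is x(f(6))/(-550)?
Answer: -9/550 ≈ -0.016364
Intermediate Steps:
f(W) = -3*W
x(t) = -45 - 3*t (x(t) = -9 + 3*(-12 - t) = -9 + (-36 - 3*t) = -45 - 3*t)
x(f(6))/(-550) = (-45 - (-9)*6)/(-550) = (-45 - 3*(-18))*(-1/550) = (-45 + 54)*(-1/550) = 9*(-1/550) = -9/550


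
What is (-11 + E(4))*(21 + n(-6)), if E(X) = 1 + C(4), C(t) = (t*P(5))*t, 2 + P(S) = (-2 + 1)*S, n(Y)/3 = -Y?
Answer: -4758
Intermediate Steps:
n(Y) = -3*Y (n(Y) = 3*(-Y) = -3*Y)
P(S) = -2 - S (P(S) = -2 + (-2 + 1)*S = -2 - S)
C(t) = -7*t² (C(t) = (t*(-2 - 1*5))*t = (t*(-2 - 5))*t = (t*(-7))*t = (-7*t)*t = -7*t²)
E(X) = -111 (E(X) = 1 - 7*4² = 1 - 7*16 = 1 - 112 = -111)
(-11 + E(4))*(21 + n(-6)) = (-11 - 111)*(21 - 3*(-6)) = -122*(21 + 18) = -122*39 = -4758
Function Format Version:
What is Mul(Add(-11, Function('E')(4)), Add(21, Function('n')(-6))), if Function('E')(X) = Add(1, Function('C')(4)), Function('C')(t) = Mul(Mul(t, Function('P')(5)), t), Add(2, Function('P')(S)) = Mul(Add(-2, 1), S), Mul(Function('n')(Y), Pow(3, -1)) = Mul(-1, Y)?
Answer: -4758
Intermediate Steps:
Function('n')(Y) = Mul(-3, Y) (Function('n')(Y) = Mul(3, Mul(-1, Y)) = Mul(-3, Y))
Function('P')(S) = Add(-2, Mul(-1, S)) (Function('P')(S) = Add(-2, Mul(Add(-2, 1), S)) = Add(-2, Mul(-1, S)))
Function('C')(t) = Mul(-7, Pow(t, 2)) (Function('C')(t) = Mul(Mul(t, Add(-2, Mul(-1, 5))), t) = Mul(Mul(t, Add(-2, -5)), t) = Mul(Mul(t, -7), t) = Mul(Mul(-7, t), t) = Mul(-7, Pow(t, 2)))
Function('E')(X) = -111 (Function('E')(X) = Add(1, Mul(-7, Pow(4, 2))) = Add(1, Mul(-7, 16)) = Add(1, -112) = -111)
Mul(Add(-11, Function('E')(4)), Add(21, Function('n')(-6))) = Mul(Add(-11, -111), Add(21, Mul(-3, -6))) = Mul(-122, Add(21, 18)) = Mul(-122, 39) = -4758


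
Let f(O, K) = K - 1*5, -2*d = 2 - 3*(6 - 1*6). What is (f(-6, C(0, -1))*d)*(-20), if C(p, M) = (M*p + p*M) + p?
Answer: -100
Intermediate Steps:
C(p, M) = p + 2*M*p (C(p, M) = (M*p + M*p) + p = 2*M*p + p = p + 2*M*p)
d = -1 (d = -(2 - 3*(6 - 1*6))/2 = -(2 - 3*(6 - 6))/2 = -(2 - 3*0)/2 = -(2 + 0)/2 = -½*2 = -1)
f(O, K) = -5 + K (f(O, K) = K - 5 = -5 + K)
(f(-6, C(0, -1))*d)*(-20) = ((-5 + 0*(1 + 2*(-1)))*(-1))*(-20) = ((-5 + 0*(1 - 2))*(-1))*(-20) = ((-5 + 0*(-1))*(-1))*(-20) = ((-5 + 0)*(-1))*(-20) = -5*(-1)*(-20) = 5*(-20) = -100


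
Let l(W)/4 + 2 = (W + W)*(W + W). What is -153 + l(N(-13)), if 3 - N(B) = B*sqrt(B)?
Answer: -35169 + 1248*I*sqrt(13) ≈ -35169.0 + 4499.7*I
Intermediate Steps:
N(B) = 3 - B**(3/2) (N(B) = 3 - B*sqrt(B) = 3 - B**(3/2))
l(W) = -8 + 16*W**2 (l(W) = -8 + 4*((W + W)*(W + W)) = -8 + 4*((2*W)*(2*W)) = -8 + 4*(4*W**2) = -8 + 16*W**2)
-153 + l(N(-13)) = -153 + (-8 + 16*(3 - (-13)**(3/2))**2) = -153 + (-8 + 16*(3 - (-13)*I*sqrt(13))**2) = -153 + (-8 + 16*(3 + 13*I*sqrt(13))**2) = -161 + 16*(3 + 13*I*sqrt(13))**2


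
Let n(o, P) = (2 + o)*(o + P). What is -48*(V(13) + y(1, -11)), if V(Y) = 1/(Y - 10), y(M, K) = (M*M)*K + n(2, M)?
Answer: -64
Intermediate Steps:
n(o, P) = (2 + o)*(P + o)
y(M, K) = 8 + 4*M + K*M² (y(M, K) = (M*M)*K + (2² + 2*M + 2*2 + M*2) = M²*K + (4 + 2*M + 4 + 2*M) = K*M² + (8 + 4*M) = 8 + 4*M + K*M²)
V(Y) = 1/(-10 + Y)
-48*(V(13) + y(1, -11)) = -48*(1/(-10 + 13) + (8 + 4*1 - 11*1²)) = -48*(1/3 + (8 + 4 - 11*1)) = -48*(⅓ + (8 + 4 - 11)) = -48*(⅓ + 1) = -48*4/3 = -64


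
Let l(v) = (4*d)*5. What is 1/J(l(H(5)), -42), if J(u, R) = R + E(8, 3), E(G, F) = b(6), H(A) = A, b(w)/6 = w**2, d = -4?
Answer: 1/174 ≈ 0.0057471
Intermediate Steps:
b(w) = 6*w**2
E(G, F) = 216 (E(G, F) = 6*6**2 = 6*36 = 216)
l(v) = -80 (l(v) = (4*(-4))*5 = -16*5 = -80)
J(u, R) = 216 + R (J(u, R) = R + 216 = 216 + R)
1/J(l(H(5)), -42) = 1/(216 - 42) = 1/174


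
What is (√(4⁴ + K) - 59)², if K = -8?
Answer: 3729 - 236*√62 ≈ 1870.7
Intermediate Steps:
(√(4⁴ + K) - 59)² = (√(4⁴ - 8) - 59)² = (√(256 - 8) - 59)² = (√248 - 59)² = (2*√62 - 59)² = (-59 + 2*√62)²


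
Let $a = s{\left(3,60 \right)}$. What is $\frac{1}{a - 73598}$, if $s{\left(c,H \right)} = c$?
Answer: $- \frac{1}{73595} \approx -1.3588 \cdot 10^{-5}$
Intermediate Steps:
$a = 3$
$\frac{1}{a - 73598} = \frac{1}{3 - 73598} = \frac{1}{-73595} = - \frac{1}{73595}$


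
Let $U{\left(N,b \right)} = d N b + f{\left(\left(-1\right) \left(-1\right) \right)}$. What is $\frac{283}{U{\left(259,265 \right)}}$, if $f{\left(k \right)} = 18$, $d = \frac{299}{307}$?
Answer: $\frac{86881}{20527391} \approx 0.0042324$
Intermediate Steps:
$d = \frac{299}{307}$ ($d = 299 \cdot \frac{1}{307} = \frac{299}{307} \approx 0.97394$)
$U{\left(N,b \right)} = 18 + \frac{299 N b}{307}$ ($U{\left(N,b \right)} = \frac{299 N}{307} b + 18 = \frac{299 N b}{307} + 18 = 18 + \frac{299 N b}{307}$)
$\frac{283}{U{\left(259,265 \right)}} = \frac{283}{18 + \frac{299}{307} \cdot 259 \cdot 265} = \frac{283}{18 + \frac{20521865}{307}} = \frac{283}{\frac{20527391}{307}} = 283 \cdot \frac{307}{20527391} = \frac{86881}{20527391}$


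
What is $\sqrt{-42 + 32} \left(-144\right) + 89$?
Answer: $89 - 144 i \sqrt{10} \approx 89.0 - 455.37 i$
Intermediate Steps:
$\sqrt{-42 + 32} \left(-144\right) + 89 = \sqrt{-10} \left(-144\right) + 89 = i \sqrt{10} \left(-144\right) + 89 = - 144 i \sqrt{10} + 89 = 89 - 144 i \sqrt{10}$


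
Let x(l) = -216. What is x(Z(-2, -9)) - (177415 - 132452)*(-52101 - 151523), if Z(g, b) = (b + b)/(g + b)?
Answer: 9155545696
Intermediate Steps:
Z(g, b) = 2*b/(b + g) (Z(g, b) = (2*b)/(b + g) = 2*b/(b + g))
x(Z(-2, -9)) - (177415 - 132452)*(-52101 - 151523) = -216 - (177415 - 132452)*(-52101 - 151523) = -216 - 44963*(-203624) = -216 - 1*(-9155545912) = -216 + 9155545912 = 9155545696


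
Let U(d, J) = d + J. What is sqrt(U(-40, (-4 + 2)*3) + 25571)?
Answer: 5*sqrt(1021) ≈ 159.77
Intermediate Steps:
U(d, J) = J + d
sqrt(U(-40, (-4 + 2)*3) + 25571) = sqrt(((-4 + 2)*3 - 40) + 25571) = sqrt((-2*3 - 40) + 25571) = sqrt((-6 - 40) + 25571) = sqrt(-46 + 25571) = sqrt(25525) = 5*sqrt(1021)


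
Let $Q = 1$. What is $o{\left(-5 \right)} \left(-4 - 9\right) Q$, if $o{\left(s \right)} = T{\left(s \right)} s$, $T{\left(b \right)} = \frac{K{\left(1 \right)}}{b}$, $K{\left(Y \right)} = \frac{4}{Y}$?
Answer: $-52$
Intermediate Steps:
$T{\left(b \right)} = \frac{4}{b}$ ($T{\left(b \right)} = \frac{4 \cdot 1^{-1}}{b} = \frac{4 \cdot 1}{b} = \frac{4}{b}$)
$o{\left(s \right)} = 4$ ($o{\left(s \right)} = \frac{4}{s} s = 4$)
$o{\left(-5 \right)} \left(-4 - 9\right) Q = 4 \left(-4 - 9\right) 1 = 4 \left(-13\right) 1 = \left(-52\right) 1 = -52$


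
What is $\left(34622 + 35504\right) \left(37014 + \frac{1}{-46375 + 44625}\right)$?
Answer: $\frac{324455465491}{125} \approx 2.5956 \cdot 10^{9}$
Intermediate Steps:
$\left(34622 + 35504\right) \left(37014 + \frac{1}{-46375 + 44625}\right) = 70126 \left(37014 + \frac{1}{-1750}\right) = 70126 \left(37014 - \frac{1}{1750}\right) = 70126 \cdot \frac{64774499}{1750} = \frac{324455465491}{125}$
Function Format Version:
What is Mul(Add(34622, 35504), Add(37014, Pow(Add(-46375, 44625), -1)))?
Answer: Rational(324455465491, 125) ≈ 2.5956e+9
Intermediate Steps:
Mul(Add(34622, 35504), Add(37014, Pow(Add(-46375, 44625), -1))) = Mul(70126, Add(37014, Pow(-1750, -1))) = Mul(70126, Add(37014, Rational(-1, 1750))) = Mul(70126, Rational(64774499, 1750)) = Rational(324455465491, 125)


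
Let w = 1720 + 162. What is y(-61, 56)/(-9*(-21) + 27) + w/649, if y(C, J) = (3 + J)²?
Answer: 2665681/140184 ≈ 19.016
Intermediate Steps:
w = 1882
y(-61, 56)/(-9*(-21) + 27) + w/649 = (3 + 56)²/(-9*(-21) + 27) + 1882/649 = 59²/(189 + 27) + 1882*(1/649) = 3481/216 + 1882/649 = 2665681/140184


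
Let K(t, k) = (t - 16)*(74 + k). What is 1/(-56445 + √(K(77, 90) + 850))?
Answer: -18815/1062009057 - √134/354003019 ≈ -1.7749e-5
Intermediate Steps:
K(t, k) = (-16 + t)*(74 + k)
1/(-56445 + √(K(77, 90) + 850)) = 1/(-56445 + √((-1184 - 16*90 + 74*77 + 90*77) + 850)) = 1/(-56445 + √((-1184 - 1440 + 5698 + 6930) + 850)) = 1/(-56445 + √(10004 + 850)) = 1/(-56445 + √10854) = 1/(-56445 + 9*√134)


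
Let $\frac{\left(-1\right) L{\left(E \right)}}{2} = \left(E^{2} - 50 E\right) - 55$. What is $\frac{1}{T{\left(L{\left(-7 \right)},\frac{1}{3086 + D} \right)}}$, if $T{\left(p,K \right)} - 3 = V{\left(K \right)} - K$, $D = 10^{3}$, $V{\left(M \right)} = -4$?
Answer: $- \frac{4086}{4087} \approx -0.99975$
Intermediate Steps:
$L{\left(E \right)} = 110 - 2 E^{2} + 100 E$ ($L{\left(E \right)} = - 2 \left(\left(E^{2} - 50 E\right) - 55\right) = - 2 \left(-55 + E^{2} - 50 E\right) = 110 - 2 E^{2} + 100 E$)
$D = 1000$
$T{\left(p,K \right)} = -1 - K$ ($T{\left(p,K \right)} = 3 - \left(4 + K\right) = -1 - K$)
$\frac{1}{T{\left(L{\left(-7 \right)},\frac{1}{3086 + D} \right)}} = \frac{1}{-1 - \frac{1}{3086 + 1000}} = \frac{1}{-1 - \frac{1}{4086}} = \frac{1}{- \frac{4087}{4086}} = - \frac{4086}{4087}$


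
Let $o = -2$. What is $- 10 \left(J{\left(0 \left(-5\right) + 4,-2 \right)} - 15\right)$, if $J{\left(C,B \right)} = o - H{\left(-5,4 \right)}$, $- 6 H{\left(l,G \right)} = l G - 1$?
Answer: $205$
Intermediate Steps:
$H{\left(l,G \right)} = \frac{1}{6} - \frac{G l}{6}$ ($H{\left(l,G \right)} = - \frac{l G - 1}{6} = - \frac{G l - 1}{6} = - \frac{-1 + G l}{6} = \frac{1}{6} - \frac{G l}{6}$)
$J{\left(C,B \right)} = - \frac{11}{2}$ ($J{\left(C,B \right)} = -2 - \left(\frac{1}{6} - \frac{2}{3} \left(-5\right)\right) = -2 - \left(\frac{1}{6} + \frac{10}{3}\right) = -2 - \frac{7}{2} = - \frac{11}{2}$)
$- 10 \left(J{\left(0 \left(-5\right) + 4,-2 \right)} - 15\right) = - 10 \left(- \frac{11}{2} - 15\right) = \left(-10\right) \left(- \frac{41}{2}\right) = 205$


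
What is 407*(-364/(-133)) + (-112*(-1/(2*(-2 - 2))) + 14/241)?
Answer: 5036684/4579 ≈ 1100.0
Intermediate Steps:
407*(-364/(-133)) + (-112*(-1/(2*(-2 - 2))) + 14/241) = 407*(-364*(-1/133)) + (-112/((-2*(-4))) + 14*(1/241)) = 407*(52/19) + (-112/8 + 14/241) = 21164/19 + (-112*⅛ + 14/241) = 21164/19 + (-14 + 14/241) = 21164/19 - 3360/241 = 5036684/4579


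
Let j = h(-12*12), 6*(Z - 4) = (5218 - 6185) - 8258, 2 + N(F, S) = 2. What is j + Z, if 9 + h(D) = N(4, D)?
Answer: -3085/2 ≈ -1542.5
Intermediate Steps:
N(F, S) = 0 (N(F, S) = -2 + 2 = 0)
Z = -3067/2 (Z = 4 + ((5218 - 6185) - 8258)/6 = 4 + (-967 - 8258)/6 = 4 + (1/6)*(-9225) = 4 - 3075/2 = -3067/2 ≈ -1533.5)
h(D) = -9 (h(D) = -9 + 0 = -9)
j = -9
j + Z = -9 - 3067/2 = -3085/2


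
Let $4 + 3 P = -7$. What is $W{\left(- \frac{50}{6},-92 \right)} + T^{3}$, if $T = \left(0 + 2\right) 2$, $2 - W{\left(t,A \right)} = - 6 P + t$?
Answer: $\frac{157}{3} \approx 52.333$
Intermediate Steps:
$P = - \frac{11}{3}$ ($P = - \frac{4}{3} + \frac{1}{3} \left(-7\right) = - \frac{4}{3} - \frac{7}{3} = - \frac{11}{3} \approx -3.6667$)
$W{\left(t,A \right)} = -20 - t$ ($W{\left(t,A \right)} = 2 - \left(\left(-6\right) \left(- \frac{11}{3}\right) + t\right) = 2 - \left(22 + t\right) = -20 - t$)
$T = 4$ ($T = 2 \cdot 2 = 4$)
$W{\left(- \frac{50}{6},-92 \right)} + T^{3} = \left(-20 - - \frac{50}{6}\right) + 4^{3} = \left(-20 - \left(-50\right) \frac{1}{6}\right) + 64 = \left(-20 - - \frac{25}{3}\right) + 64 = \left(-20 + \frac{25}{3}\right) + 64 = - \frac{35}{3} + 64 = \frac{157}{3}$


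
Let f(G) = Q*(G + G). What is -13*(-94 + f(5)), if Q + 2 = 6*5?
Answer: -2418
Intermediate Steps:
Q = 28 (Q = -2 + 6*5 = -2 + 30 = 28)
f(G) = 56*G (f(G) = 28*(G + G) = 28*(2*G) = 56*G)
-13*(-94 + f(5)) = -13*(-94 + 56*5) = -13*(-94 + 280) = -13*186 = -2418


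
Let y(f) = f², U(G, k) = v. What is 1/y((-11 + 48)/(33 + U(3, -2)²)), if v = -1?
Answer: 1156/1369 ≈ 0.84441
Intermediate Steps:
U(G, k) = -1
1/y((-11 + 48)/(33 + U(3, -2)²)) = 1/(((-11 + 48)/(33 + (-1)²))²) = 1/((37/(33 + 1))²) = 1/((37/34)²) = 1/(1369/1156) = 1156/1369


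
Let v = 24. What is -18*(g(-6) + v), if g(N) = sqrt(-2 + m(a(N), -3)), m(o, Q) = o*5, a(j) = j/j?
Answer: -432 - 18*sqrt(3) ≈ -463.18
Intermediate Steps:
a(j) = 1
m(o, Q) = 5*o
g(N) = sqrt(3) (g(N) = sqrt(-2 + 5*1) = sqrt(-2 + 5) = sqrt(3))
-18*(g(-6) + v) = -18*(sqrt(3) + 24) = -18*(24 + sqrt(3)) = -432 - 18*sqrt(3)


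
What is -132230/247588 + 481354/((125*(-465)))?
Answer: -63431671451/7195526250 ≈ -8.8154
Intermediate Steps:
-132230/247588 + 481354/((125*(-465))) = -132230*1/247588 + 481354/(-58125) = -66115/123794 + 481354*(-1/58125) = -66115/123794 - 481354/58125 = -63431671451/7195526250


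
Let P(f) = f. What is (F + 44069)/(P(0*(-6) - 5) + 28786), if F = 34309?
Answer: 78378/28781 ≈ 2.7233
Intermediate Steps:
(F + 44069)/(P(0*(-6) - 5) + 28786) = (34309 + 44069)/((0*(-6) - 5) + 28786) = 78378/((0 - 5) + 28786) = 78378/(-5 + 28786) = 78378/28781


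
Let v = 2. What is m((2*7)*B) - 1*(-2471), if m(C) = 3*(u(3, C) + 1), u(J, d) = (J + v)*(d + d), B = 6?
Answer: 4994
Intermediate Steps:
u(J, d) = 2*d*(2 + J) (u(J, d) = (J + 2)*(d + d) = (2 + J)*(2*d) = 2*d*(2 + J))
m(C) = 3 + 30*C (m(C) = 3*(2*C*(2 + 3) + 1) = 3*(2*C*5 + 1) = 3*(10*C + 1) = 3*(1 + 10*C) = 3 + 30*C)
m((2*7)*B) - 1*(-2471) = (3 + 30*((2*7)*6)) - 1*(-2471) = (3 + 30*(14*6)) + 2471 = (3 + 30*84) + 2471 = (3 + 2520) + 2471 = 2523 + 2471 = 4994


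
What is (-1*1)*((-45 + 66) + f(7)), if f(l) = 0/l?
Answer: -21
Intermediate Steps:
f(l) = 0
(-1*1)*((-45 + 66) + f(7)) = (-1*1)*((-45 + 66) + 0) = -(21 + 0) = -1*21 = -21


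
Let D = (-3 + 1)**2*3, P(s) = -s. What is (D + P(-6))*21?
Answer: 378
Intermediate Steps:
D = 12 (D = (-2)**2*3 = 4*3 = 12)
(D + P(-6))*21 = (12 - 1*(-6))*21 = (12 + 6)*21 = 18*21 = 378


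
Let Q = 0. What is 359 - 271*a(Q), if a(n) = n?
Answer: 359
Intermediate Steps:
359 - 271*a(Q) = 359 - 271*0 = 359 + 0 = 359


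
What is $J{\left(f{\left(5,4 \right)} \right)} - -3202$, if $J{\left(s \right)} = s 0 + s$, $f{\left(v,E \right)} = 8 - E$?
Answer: $3206$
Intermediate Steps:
$J{\left(s \right)} = s$ ($J{\left(s \right)} = 0 + s = s$)
$J{\left(f{\left(5,4 \right)} \right)} - -3202 = \left(8 - 4\right) - -3202 = \left(8 - 4\right) + 3202 = 4 + 3202 = 3206$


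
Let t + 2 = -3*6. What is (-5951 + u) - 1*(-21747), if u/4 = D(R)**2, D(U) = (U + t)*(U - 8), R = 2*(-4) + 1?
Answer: 671896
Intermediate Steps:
R = -7 (R = -8 + 1 = -7)
t = -20 (t = -2 - 3*6 = -2 - 18 = -20)
D(U) = (-20 + U)*(-8 + U) (D(U) = (U - 20)*(U - 8) = (-20 + U)*(-8 + U))
u = 656100 (u = 4*(160 + (-7)**2 - 28*(-7))**2 = 4*(160 + 49 + 196)**2 = 4*405**2 = 4*164025 = 656100)
(-5951 + u) - 1*(-21747) = (-5951 + 656100) - 1*(-21747) = 650149 + 21747 = 671896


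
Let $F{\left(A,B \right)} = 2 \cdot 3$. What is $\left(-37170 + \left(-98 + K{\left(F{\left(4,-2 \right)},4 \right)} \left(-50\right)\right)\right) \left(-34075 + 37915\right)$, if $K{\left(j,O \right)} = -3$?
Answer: $-142533120$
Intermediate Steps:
$F{\left(A,B \right)} = 6$
$\left(-37170 + \left(-98 + K{\left(F{\left(4,-2 \right)},4 \right)} \left(-50\right)\right)\right) \left(-34075 + 37915\right) = \left(-37170 - -52\right) \left(-34075 + 37915\right) = \left(-37170 + \left(-98 + 150\right)\right) 3840 = \left(-37170 + 52\right) 3840 = \left(-37118\right) 3840 = -142533120$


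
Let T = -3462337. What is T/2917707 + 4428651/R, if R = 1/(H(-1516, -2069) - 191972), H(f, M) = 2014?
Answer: -2454543441169315543/2917707 ≈ -8.4126e+11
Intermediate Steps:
R = -1/189958 (R = 1/(2014 - 191972) = 1/(-189958) = -1/189958 ≈ -5.2643e-6)
T/2917707 + 4428651/R = -3462337/2917707 + 4428651/(-1/189958) = -3462337*1/2917707 + 4428651*(-189958) = -3462337/2917707 - 841257686658 = -2454543441169315543/2917707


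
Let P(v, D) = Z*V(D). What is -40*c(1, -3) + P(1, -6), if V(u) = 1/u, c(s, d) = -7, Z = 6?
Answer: 279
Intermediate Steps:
P(v, D) = 6/D
-40*c(1, -3) + P(1, -6) = -40*(-7) + 6/(-6) = 280 + 6*(-1/6) = 280 - 1 = 279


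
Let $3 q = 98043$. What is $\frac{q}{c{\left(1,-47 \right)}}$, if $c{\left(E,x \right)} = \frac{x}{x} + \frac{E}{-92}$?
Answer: $\frac{3006652}{91} \approx 33040.0$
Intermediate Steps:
$q = 32681$ ($q = \frac{1}{3} \cdot 98043 = 32681$)
$c{\left(E,x \right)} = 1 - \frac{E}{92}$ ($c{\left(E,x \right)} = 1 + E \left(- \frac{1}{92}\right) = 1 - \frac{E}{92}$)
$\frac{q}{c{\left(1,-47 \right)}} = \frac{32681}{1 - \frac{1}{92}} = \frac{32681}{\frac{91}{92}} = 32681 \cdot \frac{92}{91} = \frac{3006652}{91}$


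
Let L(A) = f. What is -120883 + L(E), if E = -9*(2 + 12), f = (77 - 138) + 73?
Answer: -120871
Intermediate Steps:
f = 12 (f = -61 + 73 = 12)
E = -126 (E = -9*14 = -126)
L(A) = 12
-120883 + L(E) = -120883 + 12 = -120871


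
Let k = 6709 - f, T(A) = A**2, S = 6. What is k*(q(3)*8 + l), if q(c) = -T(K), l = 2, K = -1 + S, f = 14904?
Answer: 1622610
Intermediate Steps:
K = 5 (K = -1 + 6 = 5)
q(c) = -25 (q(c) = -1*5**2 = -1*25 = -25)
k = -8195 (k = 6709 - 1*14904 = 6709 - 14904 = -8195)
k*(q(3)*8 + l) = -8195*(-25*8 + 2) = -8195*(-200 + 2) = -8195*(-198) = 1622610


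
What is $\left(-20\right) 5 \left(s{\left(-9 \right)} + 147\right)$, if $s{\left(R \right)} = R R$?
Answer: $-22800$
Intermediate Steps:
$s{\left(R \right)} = R^{2}$
$\left(-20\right) 5 \left(s{\left(-9 \right)} + 147\right) = \left(-20\right) 5 \left(\left(-9\right)^{2} + 147\right) = - 100 \left(81 + 147\right) = \left(-100\right) 228 = -22800$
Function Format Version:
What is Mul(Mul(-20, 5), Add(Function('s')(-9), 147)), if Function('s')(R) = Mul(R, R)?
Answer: -22800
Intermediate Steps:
Function('s')(R) = Pow(R, 2)
Mul(Mul(-20, 5), Add(Function('s')(-9), 147)) = Mul(Mul(-20, 5), Add(Pow(-9, 2), 147)) = Mul(-100, Add(81, 147)) = Mul(-100, 228) = -22800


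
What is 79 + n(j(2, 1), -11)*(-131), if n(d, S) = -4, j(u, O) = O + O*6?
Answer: 603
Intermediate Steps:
j(u, O) = 7*O (j(u, O) = O + 6*O = 7*O)
79 + n(j(2, 1), -11)*(-131) = 79 - 4*(-131) = 79 + 524 = 603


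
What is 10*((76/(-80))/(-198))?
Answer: 19/396 ≈ 0.047980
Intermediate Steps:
10*((76/(-80))/(-198)) = 10*((76*(-1/80))*(-1/198)) = 10*(-19/20*(-1/198)) = 10*(19/3960) = 19/396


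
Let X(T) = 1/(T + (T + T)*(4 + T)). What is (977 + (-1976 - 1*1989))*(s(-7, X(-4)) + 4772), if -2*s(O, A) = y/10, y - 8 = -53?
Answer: -14265459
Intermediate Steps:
y = -45 (y = 8 - 53 = -45)
X(T) = 1/(T + 2*T*(4 + T)) (X(T) = 1/(T + (2*T)*(4 + T)) = 1/(T + 2*T*(4 + T)))
s(O, A) = 9/4 (s(O, A) = -(-45)/(2*10) = -½*(-9/2) = 9/4)
(977 + (-1976 - 1*1989))*(s(-7, X(-4)) + 4772) = (977 + (-1976 - 1*1989))*(9/4 + 4772) = (977 + (-1976 - 1989))*(19097/4) = (977 - 3965)*(19097/4) = -2988*19097/4 = -14265459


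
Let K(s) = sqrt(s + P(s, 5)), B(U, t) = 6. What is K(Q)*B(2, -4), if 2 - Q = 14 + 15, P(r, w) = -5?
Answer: 24*I*sqrt(2) ≈ 33.941*I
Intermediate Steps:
Q = -27 (Q = 2 - (14 + 15) = 2 - 1*29 = 2 - 29 = -27)
K(s) = sqrt(-5 + s) (K(s) = sqrt(s - 5) = sqrt(-5 + s))
K(Q)*B(2, -4) = sqrt(-5 - 27)*6 = sqrt(-32)*6 = (4*I*sqrt(2))*6 = 24*I*sqrt(2)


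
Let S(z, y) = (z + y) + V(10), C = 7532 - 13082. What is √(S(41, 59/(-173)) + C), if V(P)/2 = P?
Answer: 2*I*√41072622/173 ≈ 74.09*I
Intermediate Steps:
V(P) = 2*P
C = -5550
S(z, y) = 20 + y + z (S(z, y) = (z + y) + 2*10 = (y + z) + 20 = 20 + y + z)
√(S(41, 59/(-173)) + C) = √((20 + 59/(-173) + 41) - 5550) = √((20 + 59*(-1/173) + 41) - 5550) = √((20 - 59/173 + 41) - 5550) = √(10494/173 - 5550) = √(-949656/173) = 2*I*√41072622/173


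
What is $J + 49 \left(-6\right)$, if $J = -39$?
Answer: $-333$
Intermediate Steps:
$J + 49 \left(-6\right) = -39 + 49 \left(-6\right) = -39 - 294 = -333$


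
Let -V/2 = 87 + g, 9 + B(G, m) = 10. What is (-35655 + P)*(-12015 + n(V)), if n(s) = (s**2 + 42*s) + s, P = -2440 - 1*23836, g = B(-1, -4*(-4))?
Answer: -705579883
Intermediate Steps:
B(G, m) = 1 (B(G, m) = -9 + 10 = 1)
g = 1
V = -176 (V = -2*(87 + 1) = -2*88 = -176)
P = -26276 (P = -2440 - 23836 = -26276)
n(s) = s**2 + 43*s
(-35655 + P)*(-12015 + n(V)) = (-35655 - 26276)*(-12015 - 176*(43 - 176)) = -61931*(-12015 - 176*(-133)) = -61931*(-12015 + 23408) = -61931*11393 = -705579883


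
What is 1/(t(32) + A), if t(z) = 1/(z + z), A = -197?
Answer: -64/12607 ≈ -0.0050765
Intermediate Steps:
t(z) = 1/(2*z)
1/(t(32) + A) = 1/((1/2)/32 - 197) = 1/((1/2)*(1/32) - 197) = 1/(1/64 - 197) = 1/(-12607/64) = -64/12607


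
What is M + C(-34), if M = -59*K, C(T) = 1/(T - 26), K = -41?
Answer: 145139/60 ≈ 2419.0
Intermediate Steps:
C(T) = 1/(-26 + T)
M = 2419 (M = -59*(-41) = 2419)
M + C(-34) = 2419 + 1/(-26 - 34) = 2419 + 1/(-60) = 2419 - 1/60 = 145139/60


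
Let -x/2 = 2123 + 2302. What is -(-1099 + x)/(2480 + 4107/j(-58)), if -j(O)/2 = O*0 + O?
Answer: 1154084/291787 ≈ 3.9552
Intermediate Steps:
x = -8850 (x = -2*(2123 + 2302) = -2*4425 = -8850)
j(O) = -2*O (j(O) = -2*(O*0 + O) = -2*(0 + O) = -2*O)
-(-1099 + x)/(2480 + 4107/j(-58)) = -(-1099 - 8850)/(2480 + 4107/((-2*(-58)))) = -(-9949)/(2480 + 4107/116) = -(-9949)/291787/116 = -(-9949)*116/291787 = -1*(-1154084/291787) = 1154084/291787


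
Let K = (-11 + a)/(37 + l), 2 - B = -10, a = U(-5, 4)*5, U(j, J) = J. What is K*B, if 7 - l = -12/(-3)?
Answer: 27/10 ≈ 2.7000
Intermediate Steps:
l = 3 (l = 7 - (-12)/(-3) = 7 - (-12)*(-1)/3 = 7 - 1*4 = 7 - 4 = 3)
a = 20 (a = 4*5 = 20)
B = 12 (B = 2 - 1*(-10) = 2 + 10 = 12)
K = 9/40 (K = (-11 + 20)/(37 + 3) = 9/40 ≈ 0.22500)
K*B = (9/40)*12 = 27/10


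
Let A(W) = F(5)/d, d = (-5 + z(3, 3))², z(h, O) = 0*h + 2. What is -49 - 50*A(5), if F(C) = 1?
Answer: -491/9 ≈ -54.556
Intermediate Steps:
z(h, O) = 2 (z(h, O) = 0 + 2 = 2)
d = 9 (d = (-5 + 2)² = (-3)² = 9)
A(W) = ⅑ (A(W) = 1/9 = (⅑)*1 = ⅑)
-49 - 50*A(5) = -49 - 50*⅑ = -49 - 50/9 = -491/9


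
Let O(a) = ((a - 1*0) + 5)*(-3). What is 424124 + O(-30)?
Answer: 424199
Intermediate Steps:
O(a) = -15 - 3*a (O(a) = ((a + 0) + 5)*(-3) = (a + 5)*(-3) = (5 + a)*(-3) = -15 - 3*a)
424124 + O(-30) = 424124 + (-15 - 3*(-30)) = 424124 + (-15 + 90) = 424124 + 75 = 424199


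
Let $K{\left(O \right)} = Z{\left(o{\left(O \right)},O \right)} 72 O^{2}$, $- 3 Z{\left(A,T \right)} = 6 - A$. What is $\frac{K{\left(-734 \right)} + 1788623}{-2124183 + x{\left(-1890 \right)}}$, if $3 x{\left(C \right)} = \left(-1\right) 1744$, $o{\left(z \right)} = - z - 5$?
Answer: $- \frac{28050848205}{6374293} \approx -4400.6$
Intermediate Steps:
$o{\left(z \right)} = -5 - z$
$x{\left(C \right)} = - \frac{1744}{3}$ ($x{\left(C \right)} = \frac{\left(-1\right) 1744}{3} = \frac{1}{3} \left(-1744\right) = - \frac{1744}{3}$)
$Z{\left(A,T \right)} = -2 + \frac{A}{3}$ ($Z{\left(A,T \right)} = - \frac{6 - A}{3} = -2 + \frac{A}{3}$)
$K{\left(O \right)} = 72 O^{2} \left(- \frac{11}{3} - \frac{O}{3}\right)$ ($K{\left(O \right)} = \left(-2 + \frac{-5 - O}{3}\right) 72 O^{2} = \left(-2 - \left(\frac{5}{3} + \frac{O}{3}\right)\right) 72 O^{2} = \left(- \frac{11}{3} - \frac{O}{3}\right) 72 O^{2} = 72 O^{2} \left(- \frac{11}{3} - \frac{O}{3}\right)$)
$\frac{K{\left(-734 \right)} + 1788623}{-2124183 + x{\left(-1890 \right)}} = \frac{24 \left(-734\right)^{2} \left(-11 - -734\right) + 1788623}{-2124183 - \frac{1744}{3}} = \frac{24 \cdot 538756 \left(-11 + 734\right) + 1788623}{- \frac{6374293}{3}} = \left(24 \cdot 538756 \cdot 723 + 1788623\right) \left(- \frac{3}{6374293}\right) = \left(9348494112 + 1788623\right) \left(- \frac{3}{6374293}\right) = 9350282735 \left(- \frac{3}{6374293}\right) = - \frac{28050848205}{6374293}$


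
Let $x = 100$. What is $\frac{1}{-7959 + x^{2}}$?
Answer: $\frac{1}{2041} \approx 0.00048996$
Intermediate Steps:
$\frac{1}{-7959 + x^{2}} = \frac{1}{-7959 + 100^{2}} = \frac{1}{-7959 + 10000} = \frac{1}{2041}$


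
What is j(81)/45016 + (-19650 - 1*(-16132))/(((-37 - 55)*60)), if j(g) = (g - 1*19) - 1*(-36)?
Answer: 9931703/15530520 ≈ 0.63950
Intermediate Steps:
j(g) = 17 + g (j(g) = (g - 19) + 36 = (-19 + g) + 36 = 17 + g)
j(81)/45016 + (-19650 - 1*(-16132))/(((-37 - 55)*60)) = (17 + 81)/45016 + (-19650 - 1*(-16132))/(((-37 - 55)*60)) = 98*(1/45016) + (-19650 + 16132)/((-92*60)) = 49/22508 - 3518/(-5520) = 49/22508 - 3518*(-1/5520) = 49/22508 + 1759/2760 = 9931703/15530520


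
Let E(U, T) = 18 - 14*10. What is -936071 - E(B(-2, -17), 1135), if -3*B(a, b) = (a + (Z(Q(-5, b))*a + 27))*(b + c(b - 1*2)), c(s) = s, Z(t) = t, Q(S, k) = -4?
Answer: -935949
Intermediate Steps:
B(a, b) = -(-2 + 2*b)*(27 - 3*a)/3 (B(a, b) = -(a + (-4*a + 27))*(b + (b - 1*2))/3 = -(a + (27 - 4*a))*(b + (b - 2))/3 = -(27 - 3*a)*(b + (-2 + b))/3 = -(27 - 3*a)*(-2 + 2*b)/3 = -(-2 + 2*b)*(27 - 3*a)/3)
E(U, T) = -122 (E(U, T) = 18 - 140 = -122)
-936071 - E(B(-2, -17), 1135) = -936071 - 1*(-122) = -936071 + 122 = -935949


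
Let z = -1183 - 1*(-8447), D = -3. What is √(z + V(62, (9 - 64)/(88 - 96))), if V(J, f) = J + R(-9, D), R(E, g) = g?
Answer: √7323 ≈ 85.574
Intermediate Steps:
V(J, f) = -3 + J (V(J, f) = J - 3 = -3 + J)
z = 7264 (z = -1183 + 8447 = 7264)
√(z + V(62, (9 - 64)/(88 - 96))) = √(7264 + (-3 + 62)) = √(7264 + 59) = √7323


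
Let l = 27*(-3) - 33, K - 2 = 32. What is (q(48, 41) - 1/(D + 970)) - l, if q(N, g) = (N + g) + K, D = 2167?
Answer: 743468/3137 ≈ 237.00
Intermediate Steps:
K = 34 (K = 2 + 32 = 34)
q(N, g) = 34 + N + g (q(N, g) = (N + g) + 34 = 34 + N + g)
l = -114 (l = -81 - 33 = -114)
(q(48, 41) - 1/(D + 970)) - l = ((34 + 48 + 41) - 1/(2167 + 970)) - 1*(-114) = (123 - 1/3137) + 114 = 385850/3137 + 114 = 743468/3137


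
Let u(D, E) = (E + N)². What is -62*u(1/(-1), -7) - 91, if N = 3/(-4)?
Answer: -30519/8 ≈ -3814.9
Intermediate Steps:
N = -¾ (N = 3*(-¼) = -¾ ≈ -0.75000)
u(D, E) = (-¾ + E)² (u(D, E) = (E - ¾)² = (-¾ + E)²)
-62*u(1/(-1), -7) - 91 = -31*(-3 + 4*(-7))²/8 - 91 = -31*(-3 - 28)²/8 - 91 = -31*(-31)²/8 - 91 = -31*961/8 - 91 = -62*961/16 - 91 = -29791/8 - 91 = -30519/8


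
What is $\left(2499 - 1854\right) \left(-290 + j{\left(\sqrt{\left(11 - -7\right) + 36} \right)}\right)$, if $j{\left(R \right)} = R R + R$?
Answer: $-152220 + 1935 \sqrt{6} \approx -1.4748 \cdot 10^{5}$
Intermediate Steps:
$j{\left(R \right)} = R + R^{2}$ ($j{\left(R \right)} = R^{2} + R = R + R^{2}$)
$\left(2499 - 1854\right) \left(-290 + j{\left(\sqrt{\left(11 - -7\right) + 36} \right)}\right) = \left(2499 - 1854\right) \left(-290 + \sqrt{\left(11 - -7\right) + 36} \left(1 + \sqrt{\left(11 - -7\right) + 36}\right)\right) = 645 \left(-290 + \sqrt{\left(11 + 7\right) + 36} \left(1 + \sqrt{\left(11 + 7\right) + 36}\right)\right) = 645 \left(-290 + \sqrt{18 + 36} \left(1 + \sqrt{18 + 36}\right)\right) = 645 \left(-290 + \sqrt{54} \left(1 + \sqrt{54}\right)\right) = 645 \left(-290 + 3 \sqrt{6} \left(1 + 3 \sqrt{6}\right)\right) = -187050 + 1935 \sqrt{6} \left(1 + 3 \sqrt{6}\right)$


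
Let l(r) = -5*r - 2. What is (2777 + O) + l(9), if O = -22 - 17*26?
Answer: 2266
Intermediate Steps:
O = -464 (O = -22 - 442 = -464)
l(r) = -2 - 5*r
(2777 + O) + l(9) = (2777 - 464) + (-2 - 5*9) = 2313 + (-2 - 45) = 2313 - 47 = 2266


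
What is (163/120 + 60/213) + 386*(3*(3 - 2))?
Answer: 9880133/8520 ≈ 1159.6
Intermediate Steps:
(163/120 + 60/213) + 386*(3*(3 - 2)) = (163*(1/120) + 60*(1/213)) + 386*(3*1) = (163/120 + 20/71) + 386*3 = 13973/8520 + 1158 = 9880133/8520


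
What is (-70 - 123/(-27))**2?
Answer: 346921/81 ≈ 4283.0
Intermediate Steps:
(-70 - 123/(-27))**2 = (-70 - 123*(-1/27))**2 = (-70 + 41/9)**2 = (-589/9)**2 = 346921/81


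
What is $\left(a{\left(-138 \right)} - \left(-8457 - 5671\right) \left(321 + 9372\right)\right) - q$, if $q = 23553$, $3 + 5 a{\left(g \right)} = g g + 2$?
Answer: $\frac{684614798}{5} \approx 1.3692 \cdot 10^{8}$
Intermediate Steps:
$a{\left(g \right)} = - \frac{1}{5} + \frac{g^{2}}{5}$ ($a{\left(g \right)} = - \frac{3}{5} + \frac{g g + 2}{5} = - \frac{3}{5} + \frac{g^{2} + 2}{5} = - \frac{3}{5} + \frac{2 + g^{2}}{5} = - \frac{3}{5} + \left(\frac{2}{5} + \frac{g^{2}}{5}\right) = - \frac{1}{5} + \frac{g^{2}}{5}$)
$\left(a{\left(-138 \right)} - \left(-8457 - 5671\right) \left(321 + 9372\right)\right) - q = \left(\left(- \frac{1}{5} + \frac{\left(-138\right)^{2}}{5}\right) - \left(-8457 - 5671\right) \left(321 + 9372\right)\right) - 23553 = \left(\left(- \frac{1}{5} + \frac{1}{5} \cdot 19044\right) - \left(-14128\right) 9693\right) - 23553 = \left(\left(- \frac{1}{5} + \frac{19044}{5}\right) - -136942704\right) - 23553 = \left(\frac{19043}{5} + 136942704\right) - 23553 = \frac{684732563}{5} - 23553 = \frac{684614798}{5}$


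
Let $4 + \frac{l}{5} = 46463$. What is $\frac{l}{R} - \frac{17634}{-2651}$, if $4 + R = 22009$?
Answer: $\frac{200770043}{11667051} \approx 17.208$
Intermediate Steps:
$l = 232295$ ($l = -20 + 5 \cdot 46463 = -20 + 232315 = 232295$)
$R = 22005$ ($R = -4 + 22009 = 22005$)
$\frac{l}{R} - \frac{17634}{-2651} = \frac{232295}{22005} - \frac{17634}{-2651} = 232295 \cdot \frac{1}{22005} - - \frac{17634}{2651} = \frac{46459}{4401} + \frac{17634}{2651} = \frac{200770043}{11667051}$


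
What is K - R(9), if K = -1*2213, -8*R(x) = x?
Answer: -17695/8 ≈ -2211.9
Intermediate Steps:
R(x) = -x/8
K = -2213
K - R(9) = -2213 - (-1)*9/8 = -2213 - 1*(-9/8) = -2213 + 9/8 = -17695/8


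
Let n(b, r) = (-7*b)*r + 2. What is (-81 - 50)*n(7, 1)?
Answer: 6157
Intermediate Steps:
n(b, r) = 2 - 7*b*r (n(b, r) = -7*b*r + 2 = 2 - 7*b*r)
(-81 - 50)*n(7, 1) = (-81 - 50)*(2 - 7*7*1) = -131*(2 - 49) = -131*(-47) = 6157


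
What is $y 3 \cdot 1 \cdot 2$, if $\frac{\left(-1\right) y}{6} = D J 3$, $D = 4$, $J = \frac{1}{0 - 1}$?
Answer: $432$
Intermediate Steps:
$J = -1$ ($J = \frac{1}{-1} = -1$)
$y = 72$ ($y = - 6 \cdot 4 \left(-1\right) 3 = - 6 \left(\left(-4\right) 3\right) = \left(-6\right) \left(-12\right) = 72$)
$y 3 \cdot 1 \cdot 2 = 72 \cdot 3 \cdot 1 \cdot 2 = 72 \cdot 3 \cdot 2 = 72 \cdot 6 = 432$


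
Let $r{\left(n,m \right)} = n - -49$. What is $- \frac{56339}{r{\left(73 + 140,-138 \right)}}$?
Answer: $- \frac{56339}{262} \approx -215.03$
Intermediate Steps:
$r{\left(n,m \right)} = 49 + n$ ($r{\left(n,m \right)} = n + 49 = 49 + n$)
$- \frac{56339}{r{\left(73 + 140,-138 \right)}} = - \frac{56339}{49 + \left(73 + 140\right)} = - \frac{56339}{49 + 213} = - \frac{56339}{262}$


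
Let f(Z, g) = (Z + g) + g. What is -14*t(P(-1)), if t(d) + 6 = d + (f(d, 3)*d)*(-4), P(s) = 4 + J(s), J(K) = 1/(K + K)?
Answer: 1897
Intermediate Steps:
J(K) = 1/(2*K)
f(Z, g) = Z + 2*g
P(s) = 4 + 1/(2*s)
t(d) = -6 + d - 4*d*(6 + d) (t(d) = -6 + (d + ((d + 2*3)*d)*(-4)) = -6 + (d + ((d + 6)*d)*(-4)) = -6 + (d + ((6 + d)*d)*(-4)) = -6 + (d + (d*(6 + d))*(-4)) = -6 + (d - 4*d*(6 + d)) = -6 + d - 4*d*(6 + d))
-14*t(P(-1)) = -14*(-6 + (4 + (½)/(-1)) - 4*(4 + (½)/(-1))*(6 + (4 + (½)/(-1)))) = -14*(-6 + (4 + (½)*(-1)) - 4*(4 + (½)*(-1))*(6 + (4 + (½)*(-1)))) = -14*(-6 + (4 - ½) - 4*(4 - ½)*(6 + (4 - ½))) = -14*(-6 + 7/2 - 4*7/2*(6 + 7/2)) = -14*(-6 + 7/2 - 4*7/2*19/2) = -14*(-6 + 7/2 - 133) = -14*(-271/2) = 1897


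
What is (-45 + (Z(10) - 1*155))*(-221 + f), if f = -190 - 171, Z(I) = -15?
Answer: 125130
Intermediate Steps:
f = -361
(-45 + (Z(10) - 1*155))*(-221 + f) = (-45 + (-15 - 1*155))*(-221 - 361) = (-45 + (-15 - 155))*(-582) = (-45 - 170)*(-582) = -215*(-582) = 125130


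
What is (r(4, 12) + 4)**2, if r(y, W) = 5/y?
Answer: 441/16 ≈ 27.563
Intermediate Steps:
(r(4, 12) + 4)**2 = (5/4 + 4)**2 = (21/4)**2 = 441/16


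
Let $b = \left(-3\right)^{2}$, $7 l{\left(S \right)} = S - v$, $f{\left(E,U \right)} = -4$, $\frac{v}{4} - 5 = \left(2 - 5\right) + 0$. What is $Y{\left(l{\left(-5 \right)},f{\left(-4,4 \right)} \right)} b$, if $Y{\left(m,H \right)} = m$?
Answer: $- \frac{117}{7} \approx -16.714$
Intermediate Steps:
$v = 8$ ($v = 20 + 4 \left(\left(2 - 5\right) + 0\right) = 20 + 4 \left(-3 + 0\right) = 20 + 4 \left(-3\right) = 20 - 12 = 8$)
$l{\left(S \right)} = - \frac{8}{7} + \frac{S}{7}$ ($l{\left(S \right)} = \frac{S - 8}{7} = \frac{-8 + S}{7} = - \frac{8}{7} + \frac{S}{7}$)
$b = 9$
$Y{\left(l{\left(-5 \right)},f{\left(-4,4 \right)} \right)} b = \left(- \frac{8}{7} + \frac{1}{7} \left(-5\right)\right) 9 = \left(- \frac{8}{7} - \frac{5}{7}\right) 9 = \left(- \frac{13}{7}\right) 9 = - \frac{117}{7}$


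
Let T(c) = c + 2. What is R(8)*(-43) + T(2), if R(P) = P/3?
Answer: -332/3 ≈ -110.67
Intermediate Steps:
R(P) = P/3 (R(P) = P*(1/3) = P/3)
T(c) = 2 + c
R(8)*(-43) + T(2) = ((1/3)*8)*(-43) + (2 + 2) = (8/3)*(-43) + 4 = -344/3 + 4 = -332/3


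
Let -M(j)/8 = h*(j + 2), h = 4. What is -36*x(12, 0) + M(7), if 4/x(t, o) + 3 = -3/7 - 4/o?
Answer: -288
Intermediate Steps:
x(t, o) = 4/(-24/7 - 4/o) (x(t, o) = 4/(-3 + (-3/7 - 4/o)) = 4/(-24/7 - 4/o))
M(j) = -64 - 32*j (M(j) = -32*(j + 2) = -32*(2 + j) = -8*(8 + 4*j) = -64 - 32*j)
-36*x(12, 0) + M(7) = -(-252)*0/(7 + 6*0) + (-64 - 32*7) = -(-252)*0/(7 + 0) + (-64 - 224) = -(-252)*0/7 - 288 = -36*0 - 288 = 0 - 288 = -288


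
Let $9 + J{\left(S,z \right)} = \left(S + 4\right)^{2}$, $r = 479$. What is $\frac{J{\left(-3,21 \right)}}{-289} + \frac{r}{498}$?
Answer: $\frac{142415}{143922} \approx 0.98953$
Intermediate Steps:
$J{\left(S,z \right)} = -9 + \left(4 + S\right)^{2}$ ($J{\left(S,z \right)} = -9 + \left(S + 4\right)^{2} = -9 + \left(4 + S\right)^{2}$)
$\frac{J{\left(-3,21 \right)}}{-289} + \frac{r}{498} = \frac{-9 + \left(4 - 3\right)^{2}}{-289} + \frac{479}{498} = \left(-9 + 1^{2}\right) \left(- \frac{1}{289}\right) + 479 \cdot \frac{1}{498} = \left(-9 + 1\right) \left(- \frac{1}{289}\right) + \frac{479}{498} = \left(-8\right) \left(- \frac{1}{289}\right) + \frac{479}{498} = \frac{8}{289} + \frac{479}{498} = \frac{142415}{143922}$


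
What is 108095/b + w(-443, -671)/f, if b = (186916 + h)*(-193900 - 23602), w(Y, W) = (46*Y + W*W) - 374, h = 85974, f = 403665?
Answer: 1699459889700883/1597278744310580 ≈ 1.0640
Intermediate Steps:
w(Y, W) = -374 + W² + 46*Y (w(Y, W) = (46*Y + W²) - 374 = (W² + 46*Y) - 374 = -374 + W² + 46*Y)
b = -59354120780 (b = (186916 + 85974)*(-193900 - 23602) = 272890*(-217502) = -59354120780)
108095/b + w(-443, -671)/f = 108095/(-59354120780) + (-374 + (-671)² + 46*(-443))/403665 = 108095*(-1/59354120780) + (-374 + 450241 - 20378)*(1/403665) = -21619/11870824156 + 429489*(1/403665) = -21619/11870824156 + 143163/134555 = 1699459889700883/1597278744310580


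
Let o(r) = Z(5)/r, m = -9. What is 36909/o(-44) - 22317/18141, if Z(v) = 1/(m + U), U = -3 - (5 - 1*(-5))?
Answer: 216046676425/6047 ≈ 3.5728e+7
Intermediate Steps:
U = -13 (U = -3 - (5 + 5) = -3 - 1*10 = -3 - 10 = -13)
Z(v) = -1/22 (Z(v) = 1/(-9 - 13) = 1/(-22) = -1/22)
o(r) = -1/(22*r)
36909/o(-44) - 22317/18141 = 36909/((-1/22/(-44))) - 22317/18141 = 36909/((-1/22*(-1/44))) - 22317*1/18141 = 36909/(1/968) - 7439/6047 = 36909*968 - 7439/6047 = 35727912 - 7439/6047 = 216046676425/6047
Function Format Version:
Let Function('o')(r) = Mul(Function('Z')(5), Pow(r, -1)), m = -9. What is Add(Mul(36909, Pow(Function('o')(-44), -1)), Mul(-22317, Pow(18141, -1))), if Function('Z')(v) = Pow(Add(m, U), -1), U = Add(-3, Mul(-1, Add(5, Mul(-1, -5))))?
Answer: Rational(216046676425, 6047) ≈ 3.5728e+7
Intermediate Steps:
U = -13 (U = Add(-3, Mul(-1, Add(5, 5))) = Add(-3, Mul(-1, 10)) = Add(-3, -10) = -13)
Function('Z')(v) = Rational(-1, 22) (Function('Z')(v) = Pow(Add(-9, -13), -1) = Pow(-22, -1) = Rational(-1, 22))
Function('o')(r) = Mul(Rational(-1, 22), Pow(r, -1))
Add(Mul(36909, Pow(Function('o')(-44), -1)), Mul(-22317, Pow(18141, -1))) = Add(Mul(36909, Pow(Mul(Rational(-1, 22), Pow(-44, -1)), -1)), Mul(-22317, Pow(18141, -1))) = Add(Mul(36909, Pow(Mul(Rational(-1, 22), Rational(-1, 44)), -1)), Mul(-22317, Rational(1, 18141))) = Add(Mul(36909, Pow(Rational(1, 968), -1)), Rational(-7439, 6047)) = Add(Mul(36909, 968), Rational(-7439, 6047)) = Add(35727912, Rational(-7439, 6047)) = Rational(216046676425, 6047)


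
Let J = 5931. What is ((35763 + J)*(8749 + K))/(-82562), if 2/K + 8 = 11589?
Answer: -2112263298837/478075261 ≈ -4418.3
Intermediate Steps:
K = 2/11581 (K = 2/(-8 + 11589) = 2/11581 ≈ 0.00017270)
((35763 + J)*(8749 + K))/(-82562) = ((35763 + 5931)*(8749 + 2/11581))/(-82562) = (41694*(101322171/11581))*(-1/82562) = (4224526597674/11581)*(-1/82562) = -2112263298837/478075261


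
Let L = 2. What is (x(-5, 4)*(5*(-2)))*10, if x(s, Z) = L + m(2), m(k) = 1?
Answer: -300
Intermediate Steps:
x(s, Z) = 3 (x(s, Z) = 2 + 1 = 3)
(x(-5, 4)*(5*(-2)))*10 = (3*(5*(-2)))*10 = (3*(-10))*10 = -30*10 = -300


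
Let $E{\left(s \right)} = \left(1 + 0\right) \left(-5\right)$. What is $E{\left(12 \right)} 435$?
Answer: $-2175$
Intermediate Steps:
$E{\left(s \right)} = -5$ ($E{\left(s \right)} = 1 \left(-5\right) = -5$)
$E{\left(12 \right)} 435 = \left(-5\right) 435 = -2175$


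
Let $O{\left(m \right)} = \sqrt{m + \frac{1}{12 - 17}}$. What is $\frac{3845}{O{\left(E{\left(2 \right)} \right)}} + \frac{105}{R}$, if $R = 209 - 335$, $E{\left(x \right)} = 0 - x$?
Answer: $- \frac{5}{6} - \frac{3845 i \sqrt{55}}{11} \approx -0.83333 - 2592.3 i$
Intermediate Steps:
$E{\left(x \right)} = - x$
$O{\left(m \right)} = \sqrt{- \frac{1}{5} + m}$ ($O{\left(m \right)} = \sqrt{m + \frac{1}{-5}} = \sqrt{m - \frac{1}{5}} = \sqrt{- \frac{1}{5} + m}$)
$R = -126$ ($R = 209 - 335 = -126$)
$\frac{3845}{O{\left(E{\left(2 \right)} \right)}} + \frac{105}{R} = \frac{3845}{\frac{1}{5} \sqrt{-5 + 25 \left(\left(-1\right) 2\right)}} + \frac{105}{-126} = \frac{3845}{\frac{1}{5} \sqrt{-5 + 25 \left(-2\right)}} + 105 \left(- \frac{1}{126}\right) = \frac{3845}{\frac{1}{5} \sqrt{-5 - 50}} - \frac{5}{6} = \frac{3845}{\frac{1}{5} \sqrt{-55}} - \frac{5}{6} = \frac{3845}{\frac{1}{5} i \sqrt{55}} - \frac{5}{6} = 3845 \left(- \frac{i \sqrt{55}}{11}\right) - \frac{5}{6} = - \frac{3845 i \sqrt{55}}{11} - \frac{5}{6} = - \frac{5}{6} - \frac{3845 i \sqrt{55}}{11}$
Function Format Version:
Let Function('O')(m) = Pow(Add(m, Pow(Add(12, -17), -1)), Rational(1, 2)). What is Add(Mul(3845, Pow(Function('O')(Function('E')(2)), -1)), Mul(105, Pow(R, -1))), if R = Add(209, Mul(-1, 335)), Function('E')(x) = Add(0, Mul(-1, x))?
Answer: Add(Rational(-5, 6), Mul(Rational(-3845, 11), I, Pow(55, Rational(1, 2)))) ≈ Add(-0.83333, Mul(-2592.3, I))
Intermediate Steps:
Function('E')(x) = Mul(-1, x)
Function('O')(m) = Pow(Add(Rational(-1, 5), m), Rational(1, 2)) (Function('O')(m) = Pow(Add(m, Pow(-5, -1)), Rational(1, 2)) = Pow(Add(m, Rational(-1, 5)), Rational(1, 2)) = Pow(Add(Rational(-1, 5), m), Rational(1, 2)))
R = -126 (R = Add(209, -335) = -126)
Add(Mul(3845, Pow(Function('O')(Function('E')(2)), -1)), Mul(105, Pow(R, -1))) = Add(Mul(3845, Pow(Mul(Rational(1, 5), Pow(Add(-5, Mul(25, Mul(-1, 2))), Rational(1, 2))), -1)), Mul(105, Pow(-126, -1))) = Add(Mul(3845, Pow(Mul(Rational(1, 5), Pow(Add(-5, Mul(25, -2)), Rational(1, 2))), -1)), Mul(105, Rational(-1, 126))) = Add(Mul(3845, Pow(Mul(Rational(1, 5), Pow(Add(-5, -50), Rational(1, 2))), -1)), Rational(-5, 6)) = Add(Mul(3845, Pow(Mul(Rational(1, 5), Pow(-55, Rational(1, 2))), -1)), Rational(-5, 6)) = Add(Mul(3845, Pow(Mul(Rational(1, 5), Mul(I, Pow(55, Rational(1, 2)))), -1)), Rational(-5, 6)) = Add(Mul(3845, Pow(Mul(Rational(1, 5), I, Pow(55, Rational(1, 2))), -1)), Rational(-5, 6)) = Add(Mul(3845, Mul(Rational(-1, 11), I, Pow(55, Rational(1, 2)))), Rational(-5, 6)) = Add(Mul(Rational(-3845, 11), I, Pow(55, Rational(1, 2))), Rational(-5, 6)) = Add(Rational(-5, 6), Mul(Rational(-3845, 11), I, Pow(55, Rational(1, 2))))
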